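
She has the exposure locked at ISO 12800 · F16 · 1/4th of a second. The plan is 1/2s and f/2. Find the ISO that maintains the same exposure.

ISO 100

Shutter speed: 1/4 → 1/2 — 1 stop longer (brighter).
Aperture: f/16 → f/11 → f/8 → f/5.6 → f/4 → f/2.8 → f/2 — 6 stops wider (brighter).
Net change so far: 7 stops brighter. Offset with the ISO: 12800 → 6400 → 3200 → 1600 → 800 → 400 → 200 → 100.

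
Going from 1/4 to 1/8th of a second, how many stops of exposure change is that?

1/4 → 1/8 — count the steps: 1 stop.

1 stop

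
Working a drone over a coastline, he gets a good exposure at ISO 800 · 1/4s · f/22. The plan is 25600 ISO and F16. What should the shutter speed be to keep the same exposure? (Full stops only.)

1/250s

ISO: 800 → 1600 → 3200 → 6400 → 12800 → 25600 — 5 stops raised (brighter).
Aperture: f/22 → f/16 — 1 stop larger aperture (brighter).
Net change so far: 6 stops brighter. Offset with the shutter speed: 1/4 → 1/8 → 1/15 → 1/30 → 1/60 → 1/125 → 1/250.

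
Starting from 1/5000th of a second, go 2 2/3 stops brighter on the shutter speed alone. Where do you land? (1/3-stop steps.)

1/800s

Shutter speed: 1/5000 → 1/4000 → 1/3200 → 1/2500 → 1/2000 → 1/1600 → 1/1250 → 1/1000 → 1/800 — 2 2/3 stops longer (brighter).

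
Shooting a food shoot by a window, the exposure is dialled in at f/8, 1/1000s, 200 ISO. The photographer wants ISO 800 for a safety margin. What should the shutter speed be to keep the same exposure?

1/4000s

ISO: 200 → 400 → 800 — 2 stops raised (brighter).
Need 2 stops darker from the shutter speed: 1/1000 → 1/2000 → 1/4000.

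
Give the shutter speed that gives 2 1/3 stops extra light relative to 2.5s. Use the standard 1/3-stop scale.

13 s

Shutter speed: 2.5 → 3.2 → 4 → 5 → 6 → 8 → 10 → 13 — 2 1/3 stops slower (brighter).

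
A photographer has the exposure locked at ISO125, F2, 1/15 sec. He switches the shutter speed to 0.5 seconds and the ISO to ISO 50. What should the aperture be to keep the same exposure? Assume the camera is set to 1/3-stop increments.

f/3.5

Shutter speed: 1/15 → 1/13 → 1/10 → 1/8 → 1/6 → 1/5 → 1/4 → 0.3 → 0.4 → 0.5 — 3 stops slower (brighter).
ISO: 125 → 100 → 80 → 64 → 50 — 1 1/3 stops dropped (darker).
Net change so far: 1 2/3 stops brighter. Offset with the aperture: f/2 → f/2.2 → f/2.5 → f/2.8 → f/3.2 → f/3.5.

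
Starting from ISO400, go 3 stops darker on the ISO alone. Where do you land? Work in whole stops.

ISO: 400 → 200 → 100 → 50 — 3 stops dropped (darker).

ISO 50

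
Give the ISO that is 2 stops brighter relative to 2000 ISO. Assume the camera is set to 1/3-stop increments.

ISO 8000

ISO: 2000 → 2500 → 3200 → 4000 → 5000 → 6400 → 8000 — 2 stops raised (brighter).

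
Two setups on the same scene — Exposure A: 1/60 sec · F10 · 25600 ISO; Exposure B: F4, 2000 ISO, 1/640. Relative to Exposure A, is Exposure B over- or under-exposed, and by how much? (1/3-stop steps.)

4 1/3 stops darker

Aperture: f/10 → f/9 → f/8 → f/7.1 → f/6.3 → f/5.6 → f/5 → f/4.5 → f/4 — 2 2/3 stops opened up (brighter).
Shutter speed: 1/60 → 1/80 → 1/100 → 1/125 → 1/160 → 1/200 → 1/250 → 1/320 → 1/400 → 1/500 → 1/640 — 3 1/3 stops shorter (darker).
ISO: 25600 → 20000 → 16000 → 12800 → 10000 → 8000 → 6400 → 5000 → 4000 → 3200 → 2500 → 2000 — 3 2/3 stops dropped (darker).
Net: +2 2/3 −3 1/3 −3 2/3 = −4 1/3 stops.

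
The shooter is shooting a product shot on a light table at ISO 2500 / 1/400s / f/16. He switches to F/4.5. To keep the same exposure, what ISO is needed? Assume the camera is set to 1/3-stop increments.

Aperture: f/16 → f/14 → f/13 → f/11 → f/10 → f/9 → f/8 → f/7.1 → f/6.3 → f/5.6 → f/5 → f/4.5 — 3 2/3 stops wider (brighter).
Need 3 2/3 stops darker from the ISO: 2500 → 2000 → 1600 → 1250 → 1000 → 800 → 640 → 500 → 400 → 320 → 250 → 200.

ISO 200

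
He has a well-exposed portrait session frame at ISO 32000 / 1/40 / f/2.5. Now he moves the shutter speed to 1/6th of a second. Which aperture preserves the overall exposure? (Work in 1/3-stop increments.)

Shutter speed: 1/40 → 1/30 → 1/25 → 1/20 → 1/15 → 1/13 → 1/10 → 1/8 → 1/6 — 2 2/3 stops slower (brighter).
Need 2 2/3 stops darker from the aperture: f/2.5 → f/2.8 → f/3.2 → f/3.5 → f/4 → f/4.5 → f/5 → f/5.6 → f/6.3.

f/6.3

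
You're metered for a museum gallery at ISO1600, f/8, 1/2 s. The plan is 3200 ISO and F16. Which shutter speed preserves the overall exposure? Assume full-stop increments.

1 s

ISO: 1600 → 3200 — 1 stop higher (brighter).
Aperture: f/8 → f/11 → f/16 — 2 stops smaller aperture (darker).
Net change so far: 1 stop darker. Offset with the shutter speed: 1/2 → 1.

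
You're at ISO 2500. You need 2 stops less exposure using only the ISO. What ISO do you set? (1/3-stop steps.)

ISO: 2500 → 2000 → 1600 → 1250 → 1000 → 800 → 640 — 2 stops lower (darker).

ISO 640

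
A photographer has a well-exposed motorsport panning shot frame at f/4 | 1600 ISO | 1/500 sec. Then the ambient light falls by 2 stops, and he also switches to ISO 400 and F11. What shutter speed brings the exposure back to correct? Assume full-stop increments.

1/4s

Scene light: 2 stops darker.
ISO: 1600 → 800 → 400 — 2 stops dropped (darker).
Aperture: f/4 → f/5.6 → f/8 → f/11 — 3 stops narrower (darker).
Net so far: 7 stops darker. Shutter speed: 1/500 → 1/250 → 1/125 → 1/60 → 1/30 → 1/15 → 1/8 → 1/4.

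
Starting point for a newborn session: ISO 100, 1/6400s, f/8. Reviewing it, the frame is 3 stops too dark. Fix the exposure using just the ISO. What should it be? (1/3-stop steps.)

ISO 800

Underexposed by 3 stops → need 3 stops brighter.
ISO: 100 → 125 → 160 → 200 → 250 → 320 → 400 → 500 → 640 → 800.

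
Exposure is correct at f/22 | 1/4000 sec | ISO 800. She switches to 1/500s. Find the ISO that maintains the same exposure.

ISO 100

Shutter speed: 1/4000 → 1/2000 → 1/1000 → 1/500 — 3 stops slower (brighter).
Need 3 stops darker from the ISO: 800 → 400 → 200 → 100.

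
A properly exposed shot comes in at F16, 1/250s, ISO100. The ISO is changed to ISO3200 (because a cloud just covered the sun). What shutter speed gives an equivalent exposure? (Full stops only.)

1/8000s

ISO: 100 → 200 → 400 → 800 → 1600 → 3200 — 5 stops higher (brighter).
Need 5 stops darker from the shutter speed: 1/250 → 1/500 → 1/1000 → 1/2000 → 1/4000 → 1/8000.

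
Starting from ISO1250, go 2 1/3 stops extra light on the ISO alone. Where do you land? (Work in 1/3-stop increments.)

ISO: 1250 → 1600 → 2000 → 2500 → 3200 → 4000 → 5000 → 6400 — 2 1/3 stops raised (brighter).

ISO 6400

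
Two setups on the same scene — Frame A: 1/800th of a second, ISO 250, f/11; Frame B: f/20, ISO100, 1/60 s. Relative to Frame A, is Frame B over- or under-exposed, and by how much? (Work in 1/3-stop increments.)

Aperture: f/11 → f/13 → f/14 → f/16 → f/18 → f/20 — 1 2/3 stops smaller aperture (darker).
Shutter speed: 1/800 → 1/640 → 1/500 → 1/400 → 1/320 → 1/250 → 1/200 → 1/160 → 1/125 → 1/100 → 1/80 → 1/60 — 3 2/3 stops slower (brighter).
ISO: 250 → 200 → 160 → 125 → 100 — 1 1/3 stops lower (darker).
Net: −1 2/3 +3 2/3 −1 1/3 = +2/3 stops.

2/3 stop brighter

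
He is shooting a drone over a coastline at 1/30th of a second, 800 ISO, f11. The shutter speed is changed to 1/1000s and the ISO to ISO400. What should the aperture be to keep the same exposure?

f/1.4

Shutter speed: 1/30 → 1/60 → 1/125 → 1/250 → 1/500 → 1/1000 — 5 stops faster (darker).
ISO: 800 → 400 — 1 stop lower (darker).
Net change so far: 6 stops darker. Offset with the aperture: f/11 → f/8 → f/5.6 → f/4 → f/2.8 → f/2 → f/1.4.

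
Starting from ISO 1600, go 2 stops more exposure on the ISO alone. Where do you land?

ISO 6400

ISO: 1600 → 3200 → 6400 — 2 stops higher (brighter).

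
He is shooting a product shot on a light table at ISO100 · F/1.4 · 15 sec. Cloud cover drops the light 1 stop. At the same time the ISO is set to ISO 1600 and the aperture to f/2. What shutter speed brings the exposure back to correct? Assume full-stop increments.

4 s

Scene light: 1 stop darker.
ISO: 100 → 200 → 400 → 800 → 1600 — 4 stops raised (brighter).
Aperture: f/1.4 → f/2 — 1 stop smaller aperture (darker).
Net so far: 2 stops brighter. Shutter speed: 15 → 8 → 4.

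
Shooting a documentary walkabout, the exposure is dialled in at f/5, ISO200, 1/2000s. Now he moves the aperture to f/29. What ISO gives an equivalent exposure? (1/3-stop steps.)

Aperture: f/5 → f/5.6 → f/6.3 → f/7.1 → f/8 → f/9 → f/10 → f/11 → f/13 → f/14 → f/16 → f/18 → f/20 → f/22 → f/25 → f/29 — 5 stops stopped down (darker).
Need 5 stops brighter from the ISO: 200 → 250 → 320 → 400 → 500 → 640 → 800 → 1000 → 1250 → 1600 → 2000 → 2500 → 3200 → 4000 → 5000 → 6400.

ISO 6400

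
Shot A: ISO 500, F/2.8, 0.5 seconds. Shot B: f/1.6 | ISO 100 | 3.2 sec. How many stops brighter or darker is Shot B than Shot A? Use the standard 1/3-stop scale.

Aperture: f/2.8 → f/2.5 → f/2.2 → f/2 → f/1.8 → f/1.6 — 1 2/3 stops wider (brighter).
Shutter speed: 0.5 → 0.6 → 0.8 → 1 → 1.3 → 1.6 → 2 → 2.5 → 3.2 — 2 2/3 stops slower (brighter).
ISO: 500 → 400 → 320 → 250 → 200 → 160 → 125 → 100 — 2 1/3 stops dropped (darker).
Net: +1 2/3 +2 2/3 −2 1/3 = +2 stops.

2 stops brighter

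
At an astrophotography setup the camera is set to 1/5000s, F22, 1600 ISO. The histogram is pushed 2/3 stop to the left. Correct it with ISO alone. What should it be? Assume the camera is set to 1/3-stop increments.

ISO 2500

Underexposed by 2/3 stop → need 2/3 stop brighter.
ISO: 1600 → 2000 → 2500.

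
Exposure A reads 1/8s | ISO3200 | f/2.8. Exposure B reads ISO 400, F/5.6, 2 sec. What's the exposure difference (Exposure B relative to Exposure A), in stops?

1 stop darker

Aperture: f/2.8 → f/4 → f/5.6 — 2 stops narrower (darker).
Shutter speed: 1/8 → 1/4 → 1/2 → 1 → 2 — 4 stops longer (brighter).
ISO: 3200 → 1600 → 800 → 400 — 3 stops lower (darker).
Net: −2 +4 −3 = −1 stop.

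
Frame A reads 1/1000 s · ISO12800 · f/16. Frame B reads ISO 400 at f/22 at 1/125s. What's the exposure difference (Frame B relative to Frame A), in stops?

Aperture: f/16 → f/22 — 1 stop stopped down (darker).
Shutter speed: 1/1000 → 1/500 → 1/250 → 1/125 — 3 stops longer (brighter).
ISO: 12800 → 6400 → 3200 → 1600 → 800 → 400 — 5 stops dropped (darker).
Net: −1 +3 −5 = −3 stops.

3 stops darker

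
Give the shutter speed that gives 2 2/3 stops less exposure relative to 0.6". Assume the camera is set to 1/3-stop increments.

Shutter speed: 0.6 → 0.5 → 0.4 → 0.3 → 1/4 → 1/5 → 1/6 → 1/8 → 1/10 — 2 2/3 stops shorter (darker).

1/10s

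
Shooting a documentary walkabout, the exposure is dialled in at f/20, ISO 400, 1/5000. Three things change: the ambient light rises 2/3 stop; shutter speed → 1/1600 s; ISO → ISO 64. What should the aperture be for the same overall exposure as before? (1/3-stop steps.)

Scene light: 2/3 stop brighter.
Shutter speed: 1/5000 → 1/4000 → 1/3200 → 1/2500 → 1/2000 → 1/1600 — 1 2/3 stops longer (brighter).
ISO: 400 → 320 → 250 → 200 → 160 → 125 → 100 → 80 → 64 — 2 2/3 stops dropped (darker).
Net so far: 1/3 stop darker. Aperture: f/20 → f/18.

f/18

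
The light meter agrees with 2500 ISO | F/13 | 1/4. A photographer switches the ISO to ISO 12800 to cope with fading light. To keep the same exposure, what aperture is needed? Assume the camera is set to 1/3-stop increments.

ISO: 2500 → 3200 → 4000 → 5000 → 6400 → 8000 → 10000 → 12800 — 2 1/3 stops raised (brighter).
Need 2 1/3 stops darker from the aperture: f/13 → f/14 → f/16 → f/18 → f/20 → f/22 → f/25 → f/29.

f/29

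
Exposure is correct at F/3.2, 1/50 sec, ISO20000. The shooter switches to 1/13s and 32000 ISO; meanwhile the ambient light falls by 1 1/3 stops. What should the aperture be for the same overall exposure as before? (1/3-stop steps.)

f/5

Scene light: 1 1/3 stops darker.
Shutter speed: 1/50 → 1/40 → 1/30 → 1/25 → 1/20 → 1/15 → 1/13 — 2 stops slower (brighter).
ISO: 20000 → 25600 → 32000 — 2/3 stop raised (brighter).
Net so far: 1 1/3 stops brighter. Aperture: f/3.2 → f/3.5 → f/4 → f/4.5 → f/5.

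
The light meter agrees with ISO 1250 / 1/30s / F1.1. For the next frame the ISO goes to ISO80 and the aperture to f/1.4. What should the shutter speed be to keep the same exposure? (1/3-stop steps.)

0.8 s

ISO: 1250 → 1000 → 800 → 640 → 500 → 400 → 320 → 250 → 200 → 160 → 125 → 100 → 80 — 4 stops lower (darker).
Aperture: f/1.1 → f/1.2 → f/1.4 — 2/3 stop smaller aperture (darker).
Net change so far: 4 2/3 stops darker. Offset with the shutter speed: 1/30 → 1/25 → 1/20 → 1/15 → 1/13 → 1/10 → 1/8 → 1/6 → 1/5 → 1/4 → 0.3 → 0.4 → 0.5 → 0.6 → 0.8.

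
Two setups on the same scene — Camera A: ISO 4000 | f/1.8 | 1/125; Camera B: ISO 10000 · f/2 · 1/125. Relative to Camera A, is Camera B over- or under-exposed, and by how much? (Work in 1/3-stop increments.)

Aperture: f/1.8 → f/2 — 1/3 stop stopped down (darker).
Shutter speed: unchanged.
ISO: 4000 → 5000 → 6400 → 8000 → 10000 — 1 1/3 stops raised (brighter).
Net: −1/3 +1 1/3 = +1 stop.

1 stop brighter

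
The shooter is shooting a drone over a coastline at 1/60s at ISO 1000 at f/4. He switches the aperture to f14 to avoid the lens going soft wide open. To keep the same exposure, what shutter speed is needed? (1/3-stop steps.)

1/5s

Aperture: f/4 → f/4.5 → f/5 → f/5.6 → f/6.3 → f/7.1 → f/8 → f/9 → f/10 → f/11 → f/13 → f/14 — 3 2/3 stops smaller aperture (darker).
Need 3 2/3 stops brighter from the shutter speed: 1/60 → 1/50 → 1/40 → 1/30 → 1/25 → 1/20 → 1/15 → 1/13 → 1/10 → 1/8 → 1/6 → 1/5.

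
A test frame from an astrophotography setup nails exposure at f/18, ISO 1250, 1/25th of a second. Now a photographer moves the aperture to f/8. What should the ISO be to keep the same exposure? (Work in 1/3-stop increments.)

Aperture: f/18 → f/16 → f/14 → f/13 → f/11 → f/10 → f/9 → f/8 — 2 1/3 stops opened up (brighter).
Need 2 1/3 stops darker from the ISO: 1250 → 1000 → 800 → 640 → 500 → 400 → 320 → 250.

ISO 250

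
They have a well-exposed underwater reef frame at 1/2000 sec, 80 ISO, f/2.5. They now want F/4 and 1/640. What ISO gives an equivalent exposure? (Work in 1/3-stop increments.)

Aperture: f/2.5 → f/2.8 → f/3.2 → f/3.5 → f/4 — 1 1/3 stops smaller aperture (darker).
Shutter speed: 1/2000 → 1/1600 → 1/1250 → 1/1000 → 1/800 → 1/640 — 1 2/3 stops slower (brighter).
Net change so far: 1/3 stop brighter. Offset with the ISO: 80 → 64.

ISO 64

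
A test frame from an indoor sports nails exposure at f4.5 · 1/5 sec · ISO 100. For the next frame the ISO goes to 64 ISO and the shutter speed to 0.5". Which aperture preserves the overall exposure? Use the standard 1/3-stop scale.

ISO: 100 → 80 → 64 — 2/3 stop dropped (darker).
Shutter speed: 1/5 → 1/4 → 0.3 → 0.4 → 0.5 — 1 1/3 stops slower (brighter).
Net change so far: 2/3 stop brighter. Offset with the aperture: f/4.5 → f/5 → f/5.6.

f/5.6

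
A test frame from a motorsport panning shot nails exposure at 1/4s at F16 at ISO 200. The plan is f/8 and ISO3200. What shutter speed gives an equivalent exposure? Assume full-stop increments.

1/250s

Aperture: f/16 → f/11 → f/8 — 2 stops wider (brighter).
ISO: 200 → 400 → 800 → 1600 → 3200 — 4 stops higher (brighter).
Net change so far: 6 stops brighter. Offset with the shutter speed: 1/4 → 1/8 → 1/15 → 1/30 → 1/60 → 1/125 → 1/250.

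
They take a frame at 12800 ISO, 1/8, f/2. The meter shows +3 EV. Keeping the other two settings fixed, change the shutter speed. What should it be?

1/60s

Overexposed by 3 stops → need 3 stops darker.
Shutter speed: 1/8 → 1/15 → 1/30 → 1/60.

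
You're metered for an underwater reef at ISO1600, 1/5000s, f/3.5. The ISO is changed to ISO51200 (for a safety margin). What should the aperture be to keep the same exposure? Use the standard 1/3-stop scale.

ISO: 1600 → 2000 → 2500 → 3200 → 4000 → 5000 → 6400 → 8000 → 10000 → 12800 → 16000 → 20000 → 25600 → 32000 → 40000 → 51200 — 5 stops raised (brighter).
Need 5 stops darker from the aperture: f/3.5 → f/4 → f/4.5 → f/5 → f/5.6 → f/6.3 → f/7.1 → f/8 → f/9 → f/10 → f/11 → f/13 → f/14 → f/16 → f/18 → f/20.

f/20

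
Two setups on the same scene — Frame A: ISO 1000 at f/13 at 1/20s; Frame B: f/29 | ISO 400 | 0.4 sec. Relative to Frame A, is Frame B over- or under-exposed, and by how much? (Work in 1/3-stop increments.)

2/3 stop darker

Aperture: f/13 → f/14 → f/16 → f/18 → f/20 → f/22 → f/25 → f/29 — 2 1/3 stops smaller aperture (darker).
Shutter speed: 1/20 → 1/15 → 1/13 → 1/10 → 1/8 → 1/6 → 1/5 → 1/4 → 0.3 → 0.4 — 3 stops longer (brighter).
ISO: 1000 → 800 → 640 → 500 → 400 — 1 1/3 stops lower (darker).
Net: −2 1/3 +3 −1 1/3 = −2/3 stops.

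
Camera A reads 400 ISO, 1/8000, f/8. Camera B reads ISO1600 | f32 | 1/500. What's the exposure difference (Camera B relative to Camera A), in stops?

Aperture: f/8 → f/11 → f/16 → f/22 → f/32 — 4 stops narrower (darker).
Shutter speed: 1/8000 → 1/4000 → 1/2000 → 1/1000 → 1/500 — 4 stops slower (brighter).
ISO: 400 → 800 → 1600 — 2 stops higher (brighter).
Net: −4 +4 +2 = +2 stops.

2 stops brighter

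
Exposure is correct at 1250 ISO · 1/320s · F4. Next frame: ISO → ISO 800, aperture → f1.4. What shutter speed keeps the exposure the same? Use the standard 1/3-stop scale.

1/1600s

ISO: 1250 → 1000 → 800 — 2/3 stop dropped (darker).
Aperture: f/4 → f/3.5 → f/3.2 → f/2.8 → f/2.5 → f/2.2 → f/2 → f/1.8 → f/1.6 → f/1.4 — 3 stops opened up (brighter).
Net change so far: 2 1/3 stops brighter. Offset with the shutter speed: 1/320 → 1/400 → 1/500 → 1/640 → 1/800 → 1/1000 → 1/1250 → 1/1600.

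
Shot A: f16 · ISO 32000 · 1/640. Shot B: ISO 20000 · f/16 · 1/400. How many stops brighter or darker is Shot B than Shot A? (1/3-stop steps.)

Aperture: unchanged.
Shutter speed: 1/640 → 1/500 → 1/400 — 2/3 stop slower (brighter).
ISO: 32000 → 25600 → 20000 — 2/3 stop lower (darker).
Net: +2/3 −2/3 = 0 stops.

same exposure (0 stops)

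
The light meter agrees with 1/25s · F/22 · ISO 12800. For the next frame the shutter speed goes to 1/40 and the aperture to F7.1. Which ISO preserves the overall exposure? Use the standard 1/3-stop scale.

Shutter speed: 1/25 → 1/30 → 1/40 — 2/3 stop shorter (darker).
Aperture: f/22 → f/20 → f/18 → f/16 → f/14 → f/13 → f/11 → f/10 → f/9 → f/8 → f/7.1 — 3 1/3 stops wider (brighter).
Net change so far: 2 2/3 stops brighter. Offset with the ISO: 12800 → 10000 → 8000 → 6400 → 5000 → 4000 → 3200 → 2500 → 2000.

ISO 2000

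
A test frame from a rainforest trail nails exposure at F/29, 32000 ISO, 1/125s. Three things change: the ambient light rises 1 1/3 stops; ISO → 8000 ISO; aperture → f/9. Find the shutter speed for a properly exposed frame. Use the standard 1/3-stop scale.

Scene light: 1 1/3 stops brighter.
ISO: 32000 → 25600 → 20000 → 16000 → 12800 → 10000 → 8000 — 2 stops lower (darker).
Aperture: f/29 → f/25 → f/22 → f/20 → f/18 → f/16 → f/14 → f/13 → f/11 → f/10 → f/9 — 3 1/3 stops larger aperture (brighter).
Net so far: 2 2/3 stops brighter. Shutter speed: 1/125 → 1/160 → 1/200 → 1/250 → 1/320 → 1/400 → 1/500 → 1/640 → 1/800.

1/800s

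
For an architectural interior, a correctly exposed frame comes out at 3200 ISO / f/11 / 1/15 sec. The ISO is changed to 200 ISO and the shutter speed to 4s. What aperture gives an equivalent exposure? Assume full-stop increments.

ISO: 3200 → 1600 → 800 → 400 → 200 — 4 stops dropped (darker).
Shutter speed: 1/15 → 1/8 → 1/4 → 1/2 → 1 → 2 → 4 — 6 stops longer (brighter).
Net change so far: 2 stops brighter. Offset with the aperture: f/11 → f/16 → f/22.

f/22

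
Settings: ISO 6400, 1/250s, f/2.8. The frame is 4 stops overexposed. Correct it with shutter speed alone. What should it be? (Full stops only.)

1/4000s

Overexposed by 4 stops → need 4 stops darker.
Shutter speed: 1/250 → 1/500 → 1/1000 → 1/2000 → 1/4000.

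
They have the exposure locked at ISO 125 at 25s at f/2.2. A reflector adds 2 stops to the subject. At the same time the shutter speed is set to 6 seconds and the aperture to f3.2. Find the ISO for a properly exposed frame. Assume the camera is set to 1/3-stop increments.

ISO 250

Scene light: 2 stops brighter.
Shutter speed: 25 → 20 → 15 → 13 → 10 → 8 → 6 — 2 stops shorter (darker).
Aperture: f/2.2 → f/2.5 → f/2.8 → f/3.2 — 1 stop narrower (darker).
Net so far: 1 stop darker. ISO: 125 → 160 → 200 → 250.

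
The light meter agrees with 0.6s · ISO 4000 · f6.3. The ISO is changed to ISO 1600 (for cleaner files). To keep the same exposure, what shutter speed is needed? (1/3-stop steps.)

1.6 s

ISO: 4000 → 3200 → 2500 → 2000 → 1600 — 1 1/3 stops dropped (darker).
Need 1 1/3 stops brighter from the shutter speed: 0.6 → 0.8 → 1 → 1.3 → 1.6.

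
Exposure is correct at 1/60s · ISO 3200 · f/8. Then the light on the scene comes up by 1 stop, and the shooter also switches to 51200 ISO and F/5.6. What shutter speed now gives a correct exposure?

1/4000s

Scene light: 1 stop brighter.
ISO: 3200 → 6400 → 12800 → 25600 → 51200 — 4 stops raised (brighter).
Aperture: f/8 → f/5.6 — 1 stop opened up (brighter).
Net so far: 6 stops brighter. Shutter speed: 1/60 → 1/125 → 1/250 → 1/500 → 1/1000 → 1/2000 → 1/4000.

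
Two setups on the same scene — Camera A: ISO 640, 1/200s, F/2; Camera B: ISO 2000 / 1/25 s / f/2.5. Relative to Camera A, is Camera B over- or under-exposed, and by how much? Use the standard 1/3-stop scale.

4 stops brighter

Aperture: f/2 → f/2.2 → f/2.5 — 2/3 stop stopped down (darker).
Shutter speed: 1/200 → 1/160 → 1/125 → 1/100 → 1/80 → 1/60 → 1/50 → 1/40 → 1/30 → 1/25 — 3 stops slower (brighter).
ISO: 640 → 800 → 1000 → 1250 → 1600 → 2000 — 1 2/3 stops raised (brighter).
Net: −2/3 +3 +1 2/3 = +4 stops.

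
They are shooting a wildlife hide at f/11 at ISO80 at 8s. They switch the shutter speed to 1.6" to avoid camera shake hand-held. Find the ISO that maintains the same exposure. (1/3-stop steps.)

Shutter speed: 8 → 6 → 5 → 4 → 3.2 → 2.5 → 2 → 1.6 — 2 1/3 stops faster (darker).
Need 2 1/3 stops brighter from the ISO: 80 → 100 → 125 → 160 → 200 → 250 → 320 → 400.

ISO 400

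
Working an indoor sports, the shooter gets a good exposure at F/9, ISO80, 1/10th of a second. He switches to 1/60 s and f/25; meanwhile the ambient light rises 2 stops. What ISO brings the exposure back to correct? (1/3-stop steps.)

ISO 1000

Scene light: 2 stops brighter.
Shutter speed: 1/10 → 1/13 → 1/15 → 1/20 → 1/25 → 1/30 → 1/40 → 1/50 → 1/60 — 2 2/3 stops faster (darker).
Aperture: f/9 → f/10 → f/11 → f/13 → f/14 → f/16 → f/18 → f/20 → f/22 → f/25 — 3 stops smaller aperture (darker).
Net so far: 3 2/3 stops darker. ISO: 80 → 100 → 125 → 160 → 200 → 250 → 320 → 400 → 500 → 640 → 800 → 1000.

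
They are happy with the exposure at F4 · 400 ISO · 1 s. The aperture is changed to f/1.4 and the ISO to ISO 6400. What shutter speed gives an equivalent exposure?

Aperture: f/4 → f/2.8 → f/2 → f/1.4 — 3 stops larger aperture (brighter).
ISO: 400 → 800 → 1600 → 3200 → 6400 — 4 stops raised (brighter).
Net change so far: 7 stops brighter. Offset with the shutter speed: 1 → 1/2 → 1/4 → 1/8 → 1/15 → 1/30 → 1/60 → 1/125.

1/125s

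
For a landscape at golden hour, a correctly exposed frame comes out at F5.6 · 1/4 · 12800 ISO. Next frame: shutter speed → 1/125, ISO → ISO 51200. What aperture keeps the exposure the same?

f/2

Shutter speed: 1/4 → 1/8 → 1/15 → 1/30 → 1/60 → 1/125 — 5 stops faster (darker).
ISO: 12800 → 25600 → 51200 — 2 stops raised (brighter).
Net change so far: 3 stops darker. Offset with the aperture: f/5.6 → f/4 → f/2.8 → f/2.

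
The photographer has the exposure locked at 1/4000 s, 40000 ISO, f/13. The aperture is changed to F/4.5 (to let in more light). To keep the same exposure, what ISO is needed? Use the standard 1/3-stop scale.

ISO 5000

Aperture: f/13 → f/11 → f/10 → f/9 → f/8 → f/7.1 → f/6.3 → f/5.6 → f/5 → f/4.5 — 3 stops wider (brighter).
Need 3 stops darker from the ISO: 40000 → 32000 → 25600 → 20000 → 16000 → 12800 → 10000 → 8000 → 6400 → 5000.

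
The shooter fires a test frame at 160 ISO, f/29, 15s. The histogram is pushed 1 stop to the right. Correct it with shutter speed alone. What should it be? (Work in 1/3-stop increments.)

Overexposed by 1 stop → need 1 stop darker.
Shutter speed: 15 → 13 → 10 → 8.

8 s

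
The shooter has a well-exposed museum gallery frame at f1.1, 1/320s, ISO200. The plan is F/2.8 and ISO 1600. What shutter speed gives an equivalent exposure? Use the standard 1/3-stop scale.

Aperture: f/1.1 → f/1.2 → f/1.4 → f/1.6 → f/1.8 → f/2 → f/2.2 → f/2.5 → f/2.8 — 2 2/3 stops stopped down (darker).
ISO: 200 → 250 → 320 → 400 → 500 → 640 → 800 → 1000 → 1250 → 1600 — 3 stops raised (brighter).
Net change so far: 1/3 stop brighter. Offset with the shutter speed: 1/320 → 1/400.

1/400s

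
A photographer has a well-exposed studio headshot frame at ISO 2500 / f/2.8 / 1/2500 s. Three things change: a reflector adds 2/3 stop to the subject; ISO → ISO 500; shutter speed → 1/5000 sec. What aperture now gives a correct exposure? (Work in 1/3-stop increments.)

Scene light: 2/3 stop brighter.
ISO: 2500 → 2000 → 1600 → 1250 → 1000 → 800 → 640 → 500 — 2 1/3 stops lower (darker).
Shutter speed: 1/2500 → 1/3200 → 1/4000 → 1/5000 — 1 stop faster (darker).
Net so far: 2 2/3 stops darker. Aperture: f/2.8 → f/2.5 → f/2.2 → f/2 → f/1.8 → f/1.6 → f/1.4 → f/1.2 → f/1.1.

f/1.1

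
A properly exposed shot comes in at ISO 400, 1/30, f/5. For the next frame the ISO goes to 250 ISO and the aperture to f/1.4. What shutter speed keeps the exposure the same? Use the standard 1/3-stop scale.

1/250s

ISO: 400 → 320 → 250 — 2/3 stop dropped (darker).
Aperture: f/5 → f/4.5 → f/4 → f/3.5 → f/3.2 → f/2.8 → f/2.5 → f/2.2 → f/2 → f/1.8 → f/1.6 → f/1.4 — 3 2/3 stops opened up (brighter).
Net change so far: 3 stops brighter. Offset with the shutter speed: 1/30 → 1/40 → 1/50 → 1/60 → 1/80 → 1/100 → 1/125 → 1/160 → 1/200 → 1/250.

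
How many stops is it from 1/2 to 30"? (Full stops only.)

1/2 → 1 → 2 → 4 → 8 → 15 → 30 — count the steps: 6 stops.

6 stops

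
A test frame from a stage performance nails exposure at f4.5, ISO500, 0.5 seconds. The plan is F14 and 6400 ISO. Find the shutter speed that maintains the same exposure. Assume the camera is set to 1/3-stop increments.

0.4 s

Aperture: f/4.5 → f/5 → f/5.6 → f/6.3 → f/7.1 → f/8 → f/9 → f/10 → f/11 → f/13 → f/14 — 3 1/3 stops stopped down (darker).
ISO: 500 → 640 → 800 → 1000 → 1250 → 1600 → 2000 → 2500 → 3200 → 4000 → 5000 → 6400 — 3 2/3 stops higher (brighter).
Net change so far: 1/3 stop brighter. Offset with the shutter speed: 0.5 → 0.4.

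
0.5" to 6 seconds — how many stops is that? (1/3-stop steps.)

0.5 → 0.6 → 0.8 → 1 → 1.3 → 1.6 → 2 → 2.5 → 3.2 → 4 → 5 → 6 — count the steps: 11 third-stops = 3 2/3 stops.

3 2/3 stops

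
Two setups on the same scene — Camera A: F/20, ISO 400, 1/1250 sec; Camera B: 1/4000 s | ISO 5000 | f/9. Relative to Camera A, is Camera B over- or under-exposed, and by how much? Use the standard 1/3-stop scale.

4 1/3 stops brighter

Aperture: f/20 → f/18 → f/16 → f/14 → f/13 → f/11 → f/10 → f/9 — 2 1/3 stops wider (brighter).
Shutter speed: 1/1250 → 1/1600 → 1/2000 → 1/2500 → 1/3200 → 1/4000 — 1 2/3 stops shorter (darker).
ISO: 400 → 500 → 640 → 800 → 1000 → 1250 → 1600 → 2000 → 2500 → 3200 → 4000 → 5000 — 3 2/3 stops higher (brighter).
Net: +2 1/3 −1 2/3 +3 2/3 = +4 1/3 stops.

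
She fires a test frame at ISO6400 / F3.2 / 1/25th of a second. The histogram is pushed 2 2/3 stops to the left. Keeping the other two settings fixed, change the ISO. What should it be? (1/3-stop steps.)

ISO 40000

Underexposed by 2 2/3 stops → need 2 2/3 stops brighter.
ISO: 6400 → 8000 → 10000 → 12800 → 16000 → 20000 → 25600 → 32000 → 40000.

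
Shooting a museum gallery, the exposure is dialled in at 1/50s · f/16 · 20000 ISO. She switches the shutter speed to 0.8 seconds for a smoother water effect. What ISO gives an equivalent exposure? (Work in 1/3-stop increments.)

ISO 500

Shutter speed: 1/50 → 1/40 → 1/30 → 1/25 → 1/20 → 1/15 → 1/13 → 1/10 → 1/8 → 1/6 → 1/5 → 1/4 → 0.3 → 0.4 → 0.5 → 0.6 → 0.8 — 5 1/3 stops slower (brighter).
Need 5 1/3 stops darker from the ISO: 20000 → 16000 → 12800 → 10000 → 8000 → 6400 → 5000 → 4000 → 3200 → 2500 → 2000 → 1600 → 1250 → 1000 → 800 → 640 → 500.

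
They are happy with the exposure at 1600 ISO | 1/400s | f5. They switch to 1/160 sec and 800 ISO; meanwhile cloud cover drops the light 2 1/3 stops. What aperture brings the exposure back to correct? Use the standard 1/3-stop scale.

Scene light: 2 1/3 stops darker.
Shutter speed: 1/400 → 1/320 → 1/250 → 1/200 → 1/160 — 1 1/3 stops slower (brighter).
ISO: 1600 → 1250 → 1000 → 800 — 1 stop dropped (darker).
Net so far: 2 stops darker. Aperture: f/5 → f/4.5 → f/4 → f/3.5 → f/3.2 → f/2.8 → f/2.5.

f/2.5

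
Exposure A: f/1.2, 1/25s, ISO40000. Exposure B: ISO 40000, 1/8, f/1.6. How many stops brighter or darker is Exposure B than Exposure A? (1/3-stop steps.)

1 stop brighter

Aperture: f/1.2 → f/1.4 → f/1.6 — 2/3 stop stopped down (darker).
Shutter speed: 1/25 → 1/20 → 1/15 → 1/13 → 1/10 → 1/8 — 1 2/3 stops slower (brighter).
ISO: unchanged.
Net: −2/3 +1 2/3 = +1 stop.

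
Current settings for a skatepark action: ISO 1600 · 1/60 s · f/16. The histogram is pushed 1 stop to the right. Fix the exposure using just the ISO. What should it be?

ISO 800

Overexposed by 1 stop → need 1 stop darker.
ISO: 1600 → 800.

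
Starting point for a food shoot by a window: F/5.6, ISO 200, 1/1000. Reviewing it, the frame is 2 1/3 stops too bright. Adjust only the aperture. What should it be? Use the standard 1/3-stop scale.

Overexposed by 2 1/3 stops → need 2 1/3 stops darker.
Aperture: f/5.6 → f/6.3 → f/7.1 → f/8 → f/9 → f/10 → f/11 → f/13.

f/13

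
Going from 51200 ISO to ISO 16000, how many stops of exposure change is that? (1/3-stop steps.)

1 2/3 stops

51200 → 40000 → 32000 → 25600 → 20000 → 16000 — count the steps: 5 third-stops = 1 2/3 stops.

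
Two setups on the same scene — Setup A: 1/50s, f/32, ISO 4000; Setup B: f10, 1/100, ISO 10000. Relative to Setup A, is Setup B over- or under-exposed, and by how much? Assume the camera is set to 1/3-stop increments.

Aperture: f/32 → f/29 → f/25 → f/22 → f/20 → f/18 → f/16 → f/14 → f/13 → f/11 → f/10 — 3 1/3 stops opened up (brighter).
Shutter speed: 1/50 → 1/60 → 1/80 → 1/100 — 1 stop shorter (darker).
ISO: 4000 → 5000 → 6400 → 8000 → 10000 — 1 1/3 stops raised (brighter).
Net: +3 1/3 −1 +1 1/3 = +3 2/3 stops.

3 2/3 stops brighter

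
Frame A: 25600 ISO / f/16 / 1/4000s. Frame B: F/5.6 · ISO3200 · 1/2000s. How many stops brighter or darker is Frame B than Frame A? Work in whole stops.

Aperture: f/16 → f/11 → f/8 → f/5.6 — 3 stops opened up (brighter).
Shutter speed: 1/4000 → 1/2000 — 1 stop longer (brighter).
ISO: 25600 → 12800 → 6400 → 3200 — 3 stops dropped (darker).
Net: +3 +1 −3 = +1 stop.

1 stop brighter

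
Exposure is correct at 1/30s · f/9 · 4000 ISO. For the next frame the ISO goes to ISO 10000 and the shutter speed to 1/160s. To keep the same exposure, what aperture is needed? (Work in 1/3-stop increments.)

f/6.3

ISO: 4000 → 5000 → 6400 → 8000 → 10000 — 1 1/3 stops higher (brighter).
Shutter speed: 1/30 → 1/40 → 1/50 → 1/60 → 1/80 → 1/100 → 1/125 → 1/160 — 2 1/3 stops shorter (darker).
Net change so far: 1 stop darker. Offset with the aperture: f/9 → f/8 → f/7.1 → f/6.3.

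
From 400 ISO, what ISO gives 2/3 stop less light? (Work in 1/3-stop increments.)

ISO: 400 → 320 → 250 — 2/3 stop dropped (darker).

ISO 250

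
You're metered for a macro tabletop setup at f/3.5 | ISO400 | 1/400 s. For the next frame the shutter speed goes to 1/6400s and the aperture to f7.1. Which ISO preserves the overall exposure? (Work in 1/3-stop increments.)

ISO 25600

Shutter speed: 1/400 → 1/500 → 1/640 → 1/800 → 1/1000 → 1/1250 → 1/1600 → 1/2000 → 1/2500 → 1/3200 → 1/4000 → 1/5000 → 1/6400 — 4 stops faster (darker).
Aperture: f/3.5 → f/4 → f/4.5 → f/5 → f/5.6 → f/6.3 → f/7.1 — 2 stops smaller aperture (darker).
Net change so far: 6 stops darker. Offset with the ISO: 400 → 500 → 640 → 800 → 1000 → 1250 → 1600 → 2000 → 2500 → 3200 → 4000 → 5000 → 6400 → 8000 → 10000 → 12800 → 16000 → 20000 → 25600.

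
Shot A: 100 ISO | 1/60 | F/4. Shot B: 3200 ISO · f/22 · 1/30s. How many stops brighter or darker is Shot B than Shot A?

1 stop brighter

Aperture: f/4 → f/5.6 → f/8 → f/11 → f/16 → f/22 — 5 stops narrower (darker).
Shutter speed: 1/60 → 1/30 — 1 stop slower (brighter).
ISO: 100 → 200 → 400 → 800 → 1600 → 3200 — 5 stops higher (brighter).
Net: −5 +1 +5 = +1 stop.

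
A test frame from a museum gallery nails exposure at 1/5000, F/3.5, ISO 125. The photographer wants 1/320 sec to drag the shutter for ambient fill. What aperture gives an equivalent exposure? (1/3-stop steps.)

f/14

Shutter speed: 1/5000 → 1/4000 → 1/3200 → 1/2500 → 1/2000 → 1/1600 → 1/1250 → 1/1000 → 1/800 → 1/640 → 1/500 → 1/400 → 1/320 — 4 stops longer (brighter).
Need 4 stops darker from the aperture: f/3.5 → f/4 → f/4.5 → f/5 → f/5.6 → f/6.3 → f/7.1 → f/8 → f/9 → f/10 → f/11 → f/13 → f/14.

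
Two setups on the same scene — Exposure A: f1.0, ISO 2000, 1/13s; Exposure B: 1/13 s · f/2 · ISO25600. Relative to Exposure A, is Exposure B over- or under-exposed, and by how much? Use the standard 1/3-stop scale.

1 2/3 stops brighter

Aperture: f/1.0 → f/1.1 → f/1.2 → f/1.4 → f/1.6 → f/1.8 → f/2 — 2 stops smaller aperture (darker).
Shutter speed: unchanged.
ISO: 2000 → 2500 → 3200 → 4000 → 5000 → 6400 → 8000 → 10000 → 12800 → 16000 → 20000 → 25600 — 3 2/3 stops raised (brighter).
Net: −2 +3 2/3 = +1 2/3 stops.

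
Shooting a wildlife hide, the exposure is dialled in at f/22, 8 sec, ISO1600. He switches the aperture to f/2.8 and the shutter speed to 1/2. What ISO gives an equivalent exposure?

Aperture: f/22 → f/16 → f/11 → f/8 → f/5.6 → f/4 → f/2.8 — 6 stops larger aperture (brighter).
Shutter speed: 8 → 4 → 2 → 1 → 1/2 — 4 stops faster (darker).
Net change so far: 2 stops brighter. Offset with the ISO: 1600 → 800 → 400.

ISO 400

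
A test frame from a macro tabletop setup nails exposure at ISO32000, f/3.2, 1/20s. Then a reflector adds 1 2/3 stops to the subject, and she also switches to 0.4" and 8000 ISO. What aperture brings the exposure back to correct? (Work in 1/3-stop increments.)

Scene light: 1 2/3 stops brighter.
Shutter speed: 1/20 → 1/15 → 1/13 → 1/10 → 1/8 → 1/6 → 1/5 → 1/4 → 0.3 → 0.4 — 3 stops longer (brighter).
ISO: 32000 → 25600 → 20000 → 16000 → 12800 → 10000 → 8000 — 2 stops dropped (darker).
Net so far: 2 2/3 stops brighter. Aperture: f/3.2 → f/3.5 → f/4 → f/4.5 → f/5 → f/5.6 → f/6.3 → f/7.1 → f/8.

f/8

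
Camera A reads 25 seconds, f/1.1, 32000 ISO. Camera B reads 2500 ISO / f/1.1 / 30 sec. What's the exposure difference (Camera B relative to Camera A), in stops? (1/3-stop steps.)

3 1/3 stops darker

Aperture: unchanged.
Shutter speed: 25 → 30 — 1/3 stop longer (brighter).
ISO: 32000 → 25600 → 20000 → 16000 → 12800 → 10000 → 8000 → 6400 → 5000 → 4000 → 3200 → 2500 — 3 2/3 stops dropped (darker).
Net: +1/3 −3 2/3 = −3 1/3 stops.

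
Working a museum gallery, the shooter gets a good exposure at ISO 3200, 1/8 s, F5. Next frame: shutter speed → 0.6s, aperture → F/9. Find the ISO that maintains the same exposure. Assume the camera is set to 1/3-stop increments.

Shutter speed: 1/8 → 1/6 → 1/5 → 1/4 → 0.3 → 0.4 → 0.5 → 0.6 — 2 1/3 stops slower (brighter).
Aperture: f/5 → f/5.6 → f/6.3 → f/7.1 → f/8 → f/9 — 1 2/3 stops smaller aperture (darker).
Net change so far: 2/3 stop brighter. Offset with the ISO: 3200 → 2500 → 2000.

ISO 2000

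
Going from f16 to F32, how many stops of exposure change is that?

2 stops

f/16 → f/22 → f/32 — count the steps: 2 stops.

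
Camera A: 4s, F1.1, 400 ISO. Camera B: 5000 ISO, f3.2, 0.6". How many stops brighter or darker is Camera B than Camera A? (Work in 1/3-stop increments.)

Aperture: f/1.1 → f/1.2 → f/1.4 → f/1.6 → f/1.8 → f/2 → f/2.2 → f/2.5 → f/2.8 → f/3.2 — 3 stops smaller aperture (darker).
Shutter speed: 4 → 3.2 → 2.5 → 2 → 1.6 → 1.3 → 1 → 0.8 → 0.6 — 2 2/3 stops shorter (darker).
ISO: 400 → 500 → 640 → 800 → 1000 → 1250 → 1600 → 2000 → 2500 → 3200 → 4000 → 5000 — 3 2/3 stops higher (brighter).
Net: −3 −2 2/3 +3 2/3 = −2 stops.

2 stops darker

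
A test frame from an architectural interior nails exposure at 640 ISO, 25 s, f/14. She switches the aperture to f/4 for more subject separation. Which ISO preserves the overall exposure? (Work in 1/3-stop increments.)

ISO 50

Aperture: f/14 → f/13 → f/11 → f/10 → f/9 → f/8 → f/7.1 → f/6.3 → f/5.6 → f/5 → f/4.5 → f/4 — 3 2/3 stops larger aperture (brighter).
Need 3 2/3 stops darker from the ISO: 640 → 500 → 400 → 320 → 250 → 200 → 160 → 125 → 100 → 80 → 64 → 50.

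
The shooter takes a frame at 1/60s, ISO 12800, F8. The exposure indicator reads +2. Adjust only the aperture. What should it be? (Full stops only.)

f/16

Overexposed by 2 stops → need 2 stops darker.
Aperture: f/8 → f/11 → f/16.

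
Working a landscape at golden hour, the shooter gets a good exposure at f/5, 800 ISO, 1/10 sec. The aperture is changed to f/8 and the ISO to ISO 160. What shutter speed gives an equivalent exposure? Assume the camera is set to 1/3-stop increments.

Aperture: f/5 → f/5.6 → f/6.3 → f/7.1 → f/8 — 1 1/3 stops stopped down (darker).
ISO: 800 → 640 → 500 → 400 → 320 → 250 → 200 → 160 — 2 1/3 stops dropped (darker).
Net change so far: 3 2/3 stops darker. Offset with the shutter speed: 1/10 → 1/8 → 1/6 → 1/5 → 1/4 → 0.3 → 0.4 → 0.5 → 0.6 → 0.8 → 1 → 1.3.

1.3 s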